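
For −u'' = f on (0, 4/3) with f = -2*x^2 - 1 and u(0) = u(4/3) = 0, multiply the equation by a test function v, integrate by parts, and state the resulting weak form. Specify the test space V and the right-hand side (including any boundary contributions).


V = H^1_0(0, 4/3) (so v(0) = v(4/3) = 0); weak form: ∫_0^4/3 u'v' dx = ∫_0^4/3 (-2*x^2 - 1) v dx for all v ∈ V.

Multiply both sides by a test function v and integrate from 0 to 4/3:
  ∫_0^4/3 −u''(x) v(x) dx = ∫_0^4/3 f(x) v(x) dx.
Integrate the LHS by parts once:
  ∫_0^4/3 −u'' v dx = −[u'(x) v(x)]_0^4/3 + ∫_0^4/3 u'(x) v'(x) dx.
Thus ∫_0^4/3 u'(x) v'(x) dx = ∫_0^4/3 f(x) v(x) dx + [u'(x) v(x)]_0^4/3.
Choose V so that boundary terms are either known or forced to vanish.
u is Dirichlet: u(0) = u(4/3) = 0. Let V = H^1_0(0, 4/3); then v(0) = v(4/3) = 0, and [u' v]_0^4/3 = 0.
Weak formulation: find u (satisfying any essential BC) such that ∫_0^4/3 u'(x) v'(x) dx = ∫_0^4/3 f v dx for all v ∈ V.
Substituting f(x) = -2*x^2 - 1, the right-hand side is ∫_0^4/3 (-2*x^2 - 1) v dx.


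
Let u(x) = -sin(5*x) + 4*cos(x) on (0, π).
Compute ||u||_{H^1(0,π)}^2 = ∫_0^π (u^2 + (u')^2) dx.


||u||_{H^1(0,π)}^2 = 29*π

u'(x) = -4*sin(x) - 5*cos(5*x).
Expand u² and (u')² and integrate term by term on (0, π), using: for integers n ≥ 1, ∫_0^π sin²(nx) dx = ∫_0^π cos²(nx) dx = π/2; for n ≠ n', ∫_0^π sin(nx)sin(n'x) dx = ∫_0^π cos(nx)cos(n'x) dx = 0; and by product-to-sum, ∫_0^π sin(nx)cos(n'x) dx = ½∫_0^π [sin((n+n')x) + sin((n−n')x)] dx, which is 0 when n+n' is even and 2n/(n²−n'²) when n+n' is odd (it need not vanish on (0, π)).
  u² squared terms: (-1)²·∫sin(5x)² dx = 1·π/2 = π/2;  (4)²·∫cos(x)² dx = 16·π/2 = 8*π.
  u² cross terms: 2·(-1)·(4)·∫sin(5x)·cos(x) dx = -8·(0) = 0.
  So ∫_0^π u² dx = π/2 + 8*π + 0 = 17*π/2.
  (u')² squared terms: (-5)²·∫cos(5x)² dx = 25·π/2 = 25*π/2;  (-4)²·∫sin(x)² dx = 16·π/2 = 8*π.
  (u')² cross terms: 2·(-5)·(-4)·∫cos(5x)·sin(x) dx = 40·(0) = 0.
  So ∫_0^π (u')² dx = 25*π/2 + 8*π + 0 = 41*π/2.
||u||_{H^1}^2 = (17*π/2) + (41*π/2) = 29*π.


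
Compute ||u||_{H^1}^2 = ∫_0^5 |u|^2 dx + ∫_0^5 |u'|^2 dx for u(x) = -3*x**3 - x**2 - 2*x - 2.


||u||_{H^1}^2 = 1296305/7

The H^1 norm (squared) on an interval (0, L) is
  ||u||_{H^1}^2 = ∫_0^L u(x)^2 dx + ∫_0^L u'(x)^2 dx.
Compute u'(x) = -9*x**2 - 2*x - 2.
Then u(x)^2 = 9*x**6 + 6*x**5 + 13*x**4 + 16*x**3 + 8*x**2 + 8*x + 4 and u'(x)^2 = 81*x**4 + 36*x**3 + 40*x**2 + 8*x + 4.
Integrate each monomial from 0 to 5 using ∫_0^5 c·x^n dx = c·5^(n+1)/(n+1):
  ∫_0^5 u(x)^2 dx = ∫_0^5 (9*x^6 + 6*x^5 + 13*x^4 + 16*x^3 + 8*x^2 + 8*x + 4) dx. Term by term:
    ∫_0^5 9*x^6 dx = 703125/7;  ∫_0^5 6*x^5 dx = 15625;  ∫_0^5 13*x^4 dx = 8125;
    ∫_0^5 16*x^3 dx = 2500;  ∫_0^5 8*x^2 dx = 1000/3;  ∫_0^5 8*x dx = 100;
    ∫_0^5 4 dx = 20.
  Sum: 703125/7 + 15625 + 8125 + 2500 + 1000/3 + 100 + 20 = 2670145/21.
  ∫_0^5 u'(x)^2 dx = ∫_0^5 (81*x^4 + 36*x^3 + 40*x^2 + 8*x + 4) dx. Term by term:
    ∫_0^5 81*x^4 dx = 50625;  ∫_0^5 36*x^3 dx = 5625;  ∫_0^5 40*x^2 dx = 5000/3;
    ∫_0^5 8*x dx = 100;  ∫_0^5 4 dx = 20.
  Sum: 50625 + 5625 + 5000/3 + 100 + 20 = 174110/3.
Adding: ||u||_{H^1}^2 = 2670145/21 + 174110/3 = 1296305/7.


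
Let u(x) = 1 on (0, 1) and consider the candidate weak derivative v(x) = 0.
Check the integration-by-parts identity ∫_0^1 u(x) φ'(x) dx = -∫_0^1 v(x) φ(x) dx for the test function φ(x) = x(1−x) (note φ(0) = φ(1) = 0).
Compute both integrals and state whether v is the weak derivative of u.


LHS = 0, RHS = 0. Yes, v = u' weakly.

u(x) = 1, classical derivative u'(x) = 0.
φ(x) = x(1−x), so φ'(x) = 1 - 2*x.
Note φ(0) = φ(1) = 0, so the boundary term u·φ vanishes.
LHS = ∫_0^1 u(x) φ'(x) dx = ∫_0^1 (1 - 2*x) dx. Term by term:
  ∫_0^1 -2*x dx = -1;  ∫_0^1 1 dx = 1.
Sum: -1 + 1 = 0.
So LHS = 0.
∫_0^1 v(x) φ(x) dx = ∫_0^1 (0) dx. Term by term:
  ∫_0^1 0 dx = 0.
So RHS = -∫_0^1 v(x) φ(x) dx = 0.
LHS = RHS, so the identity holds for this test φ.
Moreover u is smooth here and v(x) = u'(x) = 0 pointwise, so the identity holds for every test function. Hence v is the weak derivative of u.


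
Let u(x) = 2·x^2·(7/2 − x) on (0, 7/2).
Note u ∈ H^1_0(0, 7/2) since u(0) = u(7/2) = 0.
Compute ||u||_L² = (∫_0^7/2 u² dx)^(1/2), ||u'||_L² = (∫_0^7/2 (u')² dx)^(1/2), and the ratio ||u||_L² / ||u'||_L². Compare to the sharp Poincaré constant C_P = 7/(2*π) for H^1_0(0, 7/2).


||u||_L² / ||u'||_L² = sqrt(14)/4 < C_P = 7/(2*π).

u(x) = 2·x^2·(7/2 − x), so u'(x) = 2*x*(7 - 3*x).
u(x) = 2·x^2·(7/2 − x) vanishes at x = 0 and x = 7/2, so u ∈ H^1_0(0, 7/2). Differentiate via the product rule and integrate the resulting polynomials term by term.
  ∫_0^7/2 u² dx = ∫_0^7/2 (4*x^6 - 28*x^5 + 49*x^4) dx. Term by term:
    ∫_0^7/2 4*x^6 dx = 117649/32;  ∫_0^7/2 -28*x^5 dx = -823543/96;  ∫_0^7/2 49*x^4 dx = 823543/160.
  Sum: 117649/32 − 823543/96 + 823543/160 = 117649/480.
  ∫_0^7/2 (u')² dx = ∫_0^7/2 (36*x^4 - 168*x^3 + 196*x^2) dx. Term by term:
    ∫_0^7/2 36*x^4 dx = 151263/40;  ∫_0^7/2 -168*x^3 dx = -50421/8;  ∫_0^7/2 196*x^2 dx = 16807/6.
  Sum: 151263/40 − 50421/8 + 16807/6 = 16807/60.
∫_0^7/2 u² dx = 117649/480, so ||u||_L² = 343*sqrt(30)/120.
∫_0^7/2 (u')² dx = 16807/60, so ||u'||_L² = 49*sqrt(105)/30.
Ratio ||u||_L² / ||u'||_L² = sqrt(14)/4.
Sharp Poincaré constant on H^1_0(0, 7/2) is C_P = L/π = 7/(2*π), achieved by sin(2*π/7·x).
A polynomial bump cannot attain the sharp Poincaré constant (only the first sine eigenfunction does), so the ratio is strictly less than C_P, consistent with ||u||_L² ≤ C_P ||u'||_L².


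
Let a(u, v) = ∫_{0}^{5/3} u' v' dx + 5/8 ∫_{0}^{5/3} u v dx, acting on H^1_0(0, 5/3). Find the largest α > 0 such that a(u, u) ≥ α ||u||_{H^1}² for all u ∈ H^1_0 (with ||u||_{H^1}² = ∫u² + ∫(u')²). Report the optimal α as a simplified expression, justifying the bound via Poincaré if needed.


α = (125 + 72*π^2)/(8*(25 + 9*π^2))

Coercivity of a(·,·) on H^1_0(0, 5/3) means a(u, u) ≥ α ||u||_{H^1}² for every u ∈ H^1_0.
The interval has length L = 5/3, and Poincaré/coercivity depend only on L. Here a(u, u) = ∫(u')² + (5/8)·∫u².
Here 0 < c = 5/8 < 1. The condition a(u,u) ≥ α||u||_{H^1}² reads (1−α)∫(u')² ≥ (α−c)∫u². Any admissible α is ≤ 1 (rapidly oscillating u have ∫u²/∫(u')² → 0), and α = 1 would force 0 ≥ (1−c)∫u², impossible since c < 1; so 1−α > 0. By the sharp Poincaré inequality on H^1_0 of an interval of length L, ∫(u')² ≥ (π/L)²∫u² with equality for the first sine mode sin(π(x−x₀)/L) (x₀ the left endpoint), so the inequality holds for all u iff (1−α)(π/L)² ≥ α − c, i.e. α ≤ ((π/L)² + c)/((π/L)² + 1) = (1 + c(L/π)²)/(1 + (L/π)²). With (π/L)² = 9*π^2/25 and c = 5/8, the largest admissible constant is α = ((π/L)² + c)/((π/L)² + 1).
Simplifying, α = (125 + 72*π^2)/(8*(25 + 9*π^2)).


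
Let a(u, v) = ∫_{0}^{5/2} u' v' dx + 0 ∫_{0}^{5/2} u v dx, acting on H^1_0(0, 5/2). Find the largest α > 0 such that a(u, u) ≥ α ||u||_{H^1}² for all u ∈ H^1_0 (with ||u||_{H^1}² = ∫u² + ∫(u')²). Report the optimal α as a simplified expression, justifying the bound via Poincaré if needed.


α = 4*π^2/(25 + 4*π^2)

Coercivity of a(·,·) on H^1_0(0, 5/2) means a(u, u) ≥ α ||u||_{H^1}² for every u ∈ H^1_0.
The interval has length L = 5/2, and Poincaré/coercivity depend only on L. Here a(u, u) = ∫(u')² + (0)·∫u².
Here c = 0, so a(u,u) = ∫(u')² alone. The condition a(u,u) ≥ α||u||_{H^1}² reads (1−α)∫(u')² ≥ (α−c)∫u². Any admissible α is ≤ 1 (rapidly oscillating u have ∫u²/∫(u')² → 0), and α = 1 would force 0 ≥ (1−c)∫u², impossible since c < 1; so 1−α > 0. By the sharp Poincaré inequality on H^1_0 of an interval of length L, ∫(u')² ≥ (π/L)²∫u² with equality for the first sine mode sin(π(x−x₀)/L) (x₀ the left endpoint), so the inequality holds for all u iff (1−α)(π/L)² ≥ α − c, i.e. α ≤ ((π/L)² + c)/((π/L)² + 1) = (1 + c(L/π)²)/(1 + (L/π)²). (Direct route, valid since c ≤ 0: Poincaré gives c∫u² ≥ c(L/π)²∫(u')², so a(u,u) ≥ (1 + c(L/π)²)∫(u')², while ||u||_{H^1}² ≤ (1 + (L/π)²)∫(u')²; dividing yields the same α.) With (π/L)² = 4*π^2/25 and c = 0, the largest admissible constant is α = ((π/L)² + c)/((π/L)² + 1).
Simplifying, α = 4*π^2/(25 + 4*π^2).


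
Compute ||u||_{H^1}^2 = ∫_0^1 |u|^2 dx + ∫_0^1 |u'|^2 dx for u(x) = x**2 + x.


||u||_{H^1}^2 = 161/30

The H^1 norm (squared) on an interval (0, L) is
  ||u||_{H^1}^2 = ∫_0^L u(x)^2 dx + ∫_0^L u'(x)^2 dx.
Compute u'(x) = 2*x + 1.
Then u(x)^2 = x**4 + 2*x**3 + x**2 and u'(x)^2 = 4*x**2 + 4*x + 1.
Integrate each monomial from 0 to 1 using ∫_0^1 c·x^n dx = c·1^(n+1)/(n+1):
  ∫_0^1 u(x)^2 dx = ∫_0^1 (x^4 + 2*x^3 + x^2) dx. Term by term:
    ∫_0^1 x^4 dx = 1/5;  ∫_0^1 2*x^3 dx = 1/2;  ∫_0^1 x^2 dx = 1/3.
  Sum: 1/5 + 1/2 + 1/3 = 31/30.
  ∫_0^1 u'(x)^2 dx = ∫_0^1 (4*x^2 + 4*x + 1) dx. Term by term:
    ∫_0^1 4*x^2 dx = 4/3;  ∫_0^1 4*x dx = 2;  ∫_0^1 1 dx = 1.
  Sum: 4/3 + 2 + 1 = 13/3.
Adding: ||u||_{H^1}^2 = 31/30 + 13/3 = 161/30.


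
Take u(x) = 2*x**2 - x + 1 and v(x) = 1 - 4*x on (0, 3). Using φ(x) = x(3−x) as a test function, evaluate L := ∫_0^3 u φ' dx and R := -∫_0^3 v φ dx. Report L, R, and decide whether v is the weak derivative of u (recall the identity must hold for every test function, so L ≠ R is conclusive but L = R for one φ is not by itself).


LHS = -45/2, RHS = 45/2. No, v is not the weak derivative of u.

u(x) = 2*x**2 - x + 1, classical derivative u'(x) = 4*x - 1.
φ(x) = x(3−x), so φ'(x) = 3 - 2*x.
Note φ(0) = φ(3) = 0, so the boundary term u·φ vanishes.
LHS = ∫_0^3 u(x) φ'(x) dx = ∫_0^3 (-4*x^3 + 8*x^2 - 5*x + 3) dx. Term by term:
  ∫_0^3 -4*x^3 dx = -81;  ∫_0^3 8*x^2 dx = 72;  ∫_0^3 -5*x dx = -45/2;
  ∫_0^3 3 dx = 9.
Sum: -81 + 72 − 45/2 + 9 = -45/2.
So LHS = -45/2.
∫_0^3 v(x) φ(x) dx = ∫_0^3 (4*x^3 - 13*x^2 + 3*x) dx. Term by term:
  ∫_0^3 4*x^3 dx = 81;  ∫_0^3 -13*x^2 dx = -117;  ∫_0^3 3*x dx = 27/2.
Sum: 81 − 117 + 27/2 = -45/2.
So RHS = -∫_0^3 v(x) φ(x) dx = 45/2.
LHS − RHS = -45 ≠ 0, so the identity fails.
(For a valid weak derivative the identity must hold for EVERY test function, in particular this one. The failure shows v is NOT the weak derivative of u.)
Correct weak derivative would be u'(x) = 4*x - 1.


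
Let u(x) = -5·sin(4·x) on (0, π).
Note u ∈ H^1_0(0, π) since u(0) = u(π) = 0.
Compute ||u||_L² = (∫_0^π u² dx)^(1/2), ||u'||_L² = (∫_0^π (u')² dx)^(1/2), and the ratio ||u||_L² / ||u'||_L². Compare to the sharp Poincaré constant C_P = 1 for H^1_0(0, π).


||u||_L² / ||u'||_L² = 1/4 < C_P = 1.

u(x) = -5·sin(4·x), so u'(x) = -20*cos(4*x).
Writing u(x) = A·sin(kπx/L) with A = -5 and k = 4, use ∫_0^L sin²(kπx/L) dx = L/2 and ∫_0^L cos²(kπx/L) dx = L/2.
u² = 25·sin²(4·x) and (u')² = 400·cos²(4·x), and each of sin², cos² integrates to L/2 = π/2 over (0, π).
∫_0^π u² dx = 25*π/2, so ||u||_L² = 5*sqrt(2)*sqrt(π)/2.
∫_0^π (u')² dx = 200*π, so ||u'||_L² = 10*sqrt(2)*sqrt(π).
Ratio ||u||_L² / ||u'||_L² = 1/4.
Sharp Poincaré constant on H^1_0(0, π) is C_P = L/π = 1, achieved by sin(x).
This is the k = 4 harmonic; the ratio L/(kπ) is strictly less than C_P = L/π, consistent with the sharp inequality ||u||_L² ≤ C_P ||u'||_L².


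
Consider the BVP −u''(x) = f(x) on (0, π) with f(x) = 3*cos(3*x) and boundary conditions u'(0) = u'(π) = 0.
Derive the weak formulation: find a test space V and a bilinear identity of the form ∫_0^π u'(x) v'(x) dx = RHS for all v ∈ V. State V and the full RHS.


V = H^1(0, π) (no boundary constraint on v; u is determined up to an additive constant); weak form: ∫_0^π u'v' dx = ∫_0^π (3*cos(3*x)) v dx for all v ∈ V.

Multiply both sides by a test function v and integrate from 0 to π:
  ∫_0^π −u''(x) v(x) dx = ∫_0^π f(x) v(x) dx.
Integrate the LHS by parts once:
  ∫_0^π −u'' v dx = −[u'(x) v(x)]_0^π + ∫_0^π u'(x) v'(x) dx.
Thus ∫_0^π u'(x) v'(x) dx = ∫_0^π f(x) v(x) dx + [u'(x) v(x)]_0^π.
Choose V so that boundary terms are either known or forced to vanish.
u has homogeneous Neumann: u'(0) = u'(π) = 0. So [u' v]_0^π = 0·v(π) − 0·v(0) = 0 for any v; take V = H^1(0, π).
Weak formulation: find u (satisfying any essential BC) such that ∫_0^π u'(x) v'(x) dx = ∫_0^π f v dx for all v ∈ V (homogeneous Neumann, so boundary terms vanish).
Substituting f(x) = 3*cos(3*x), the right-hand side is ∫_0^π (3*cos(3*x)) v dx.
Compatibility check (pure Neumann): taking v ≡ 1 ∈ V gives 0 = ∫_0^π f dx + (0) − (0), i.e. ∫_0^π f dx must equal u'(0) − u'(π) = 0. Indeed ∫_0^π (3*cos(3*x)) dx = 0, so the data are compatible. The solution is then unique only up to an additive constant (fix it e.g. by requiring ∫_0^π u dx = 0).


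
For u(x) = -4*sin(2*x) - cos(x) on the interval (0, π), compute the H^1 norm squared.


||u||_{H^1(0,π)}^2 = 64/3 + 41*π

u'(x) = sin(x) - 8*cos(2*x).
Expand u² and (u')² and integrate term by term on (0, π), using: for integers n ≥ 1, ∫_0^π sin²(nx) dx = ∫_0^π cos²(nx) dx = π/2; for n ≠ n', ∫_0^π sin(nx)sin(n'x) dx = ∫_0^π cos(nx)cos(n'x) dx = 0; and by product-to-sum, ∫_0^π sin(nx)cos(n'x) dx = ½∫_0^π [sin((n+n')x) + sin((n−n')x)] dx, which is 0 when n+n' is even and 2n/(n²−n'²) when n+n' is odd (it need not vanish on (0, π)).
  u² squared terms: (-1)²·∫cos(x)² dx = 1·π/2 = π/2;  (-4)²·∫sin(2x)² dx = 16·π/2 = 8*π.
  u² cross terms: 2·(-1)·(-4)·∫cos(x)·sin(2x) dx = 8·(4/3) = 32/3.
  So ∫_0^π u² dx = π/2 + 8*π + 32/3 = 32/3 + 17*π/2.
  (u')² squared terms: (-8)²·∫cos(2x)² dx = 64·π/2 = 32*π;  (1)²·∫sin(x)² dx = 1·π/2 = π/2.
  (u')² cross terms: 2·(-8)·(1)·∫cos(2x)·sin(x) dx = -16·(-2/3) = 32/3.
  So ∫_0^π (u')² dx = 32*π + π/2 + 32/3 = 32/3 + 65*π/2.
||u||_{H^1}^2 = (32/3 + 17*π/2) + (32/3 + 65*π/2) = 64/3 + 41*π.


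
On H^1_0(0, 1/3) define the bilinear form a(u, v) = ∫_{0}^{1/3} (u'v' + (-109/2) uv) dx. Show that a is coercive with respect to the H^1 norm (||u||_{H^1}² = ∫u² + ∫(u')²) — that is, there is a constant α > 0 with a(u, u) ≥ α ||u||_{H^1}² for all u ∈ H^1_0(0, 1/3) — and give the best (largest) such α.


α = (-109 + 18*π^2)/(2*(1 + 9*π^2))

Coercivity of a(·,·) on H^1_0(0, 1/3) means a(u, u) ≥ α ||u||_{H^1}² for every u ∈ H^1_0.
The interval has length L = 1/3, and Poincaré/coercivity depend only on L. Here a(u, u) = ∫(u')² + (-109/2)·∫u².
Here c = -109/2 < 0 with |c| < (π/L)² = 9*π^2, so coercivity still holds. The condition a(u,u) ≥ α||u||_{H^1}² reads (1−α)∫(u')² ≥ (α−c)∫u². Any admissible α is ≤ 1 (rapidly oscillating u have ∫u²/∫(u')² → 0), and α = 1 would force 0 ≥ (1−c)∫u², impossible since c < 1; so 1−α > 0. By the sharp Poincaré inequality on H^1_0 of an interval of length L, ∫(u')² ≥ (π/L)²∫u² with equality for the first sine mode sin(π(x−x₀)/L) (x₀ the left endpoint), so the inequality holds for all u iff (1−α)(π/L)² ≥ α − c, i.e. α ≤ ((π/L)² + c)/((π/L)² + 1) = (1 + c(L/π)²)/(1 + (L/π)²). (Direct route, valid since c ≤ 0: Poincaré gives c∫u² ≥ c(L/π)²∫(u')², so a(u,u) ≥ (1 + c(L/π)²)∫(u')², while ||u||_{H^1}² ≤ (1 + (L/π)²)∫(u')²; dividing yields the same α.) With (π/L)² = 9*π^2 and c = -109/2, the largest admissible constant is α = ((π/L)² + c)/((π/L)² + 1).
Simplifying, α = (-109 + 18*π^2)/(2*(1 + 9*π^2)).


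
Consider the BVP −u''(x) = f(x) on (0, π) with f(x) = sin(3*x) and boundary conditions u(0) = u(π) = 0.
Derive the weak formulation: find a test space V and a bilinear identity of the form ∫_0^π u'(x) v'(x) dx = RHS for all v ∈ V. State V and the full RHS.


V = H^1_0(0, π) (so v(0) = v(π) = 0); weak form: ∫_0^π u'v' dx = ∫_0^π (sin(3*x)) v dx for all v ∈ V.

Multiply both sides by a test function v and integrate from 0 to π:
  ∫_0^π −u''(x) v(x) dx = ∫_0^π f(x) v(x) dx.
Integrate the LHS by parts once:
  ∫_0^π −u'' v dx = −[u'(x) v(x)]_0^π + ∫_0^π u'(x) v'(x) dx.
Thus ∫_0^π u'(x) v'(x) dx = ∫_0^π f(x) v(x) dx + [u'(x) v(x)]_0^π.
Choose V so that boundary terms are either known or forced to vanish.
u is Dirichlet: u(0) = u(π) = 0. Let V = H^1_0(0, π); then v(0) = v(π) = 0, and [u' v]_0^π = 0.
Weak formulation: find u (satisfying any essential BC) such that ∫_0^π u'(x) v'(x) dx = ∫_0^π f v dx for all v ∈ V.
Substituting f(x) = sin(3*x), the right-hand side is ∫_0^π (sin(3*x)) v dx.


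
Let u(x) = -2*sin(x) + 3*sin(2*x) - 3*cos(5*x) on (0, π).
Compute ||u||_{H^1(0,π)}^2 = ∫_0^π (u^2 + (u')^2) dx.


||u||_{H^1(0,π)}^2 = 624/7 + 287*π/2

u'(x) = 15*sin(5*x) - 2*cos(x) + 6*cos(2*x).
Expand u² and (u')² and integrate term by term on (0, π), using: for integers n ≥ 1, ∫_0^π sin²(nx) dx = ∫_0^π cos²(nx) dx = π/2; for n ≠ n', ∫_0^π sin(nx)sin(n'x) dx = ∫_0^π cos(nx)cos(n'x) dx = 0; and by product-to-sum, ∫_0^π sin(nx)cos(n'x) dx = ½∫_0^π [sin((n+n')x) + sin((n−n')x)] dx, which is 0 when n+n' is even and 2n/(n²−n'²) when n+n' is odd (it need not vanish on (0, π)).
  u² squared terms: (-3)²·∫cos(5x)² dx = 9·π/2 = 9*π/2;  (-2)²·∫sin(x)² dx = 4·π/2 = 2*π;  (3)²·∫sin(2x)² dx = 9·π/2 = 9*π/2.
  u² cross terms: 2·(-3)·(-2)·∫cos(5x)·sin(x) dx = 12·(0) = 0;  2·(-3)·(3)·∫cos(5x)·sin(2x) dx = -18·(-4/21) = 24/7;  2·(-2)·(3)·∫sin(x)·sin(2x) dx = -12·(0) = 0.
  So ∫_0^π u² dx = 9*π/2 + 2*π + 9*π/2 + 0 + 24/7 + 0 = 24/7 + 11*π.
  (u')² squared terms: (-2)²·∫cos(x)² dx = 4·π/2 = 2*π;  (6)²·∫cos(2x)² dx = 36·π/2 = 18*π;  (15)²·∫sin(5x)² dx = 225·π/2 = 225*π/2.
  (u')² cross terms: 2·(-2)·(6)·∫cos(x)·cos(2x) dx = -24·(0) = 0;  2·(-2)·(15)·∫cos(x)·sin(5x) dx = -60·(0) = 0;  2·(6)·(15)·∫cos(2x)·sin(5x) dx = 180·(10/21) = 600/7.
  So ∫_0^π (u')² dx = 2*π + 18*π + 225*π/2 + 0 + 0 + 600/7 = 600/7 + 265*π/2.
||u||_{H^1}^2 = (24/7 + 11*π) + (600/7 + 265*π/2) = 624/7 + 287*π/2.


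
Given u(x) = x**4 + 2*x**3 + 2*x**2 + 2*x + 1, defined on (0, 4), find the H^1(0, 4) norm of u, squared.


||u||_{H^1}^2 = 57295484/315

The H^1 norm (squared) on an interval (0, L) is
  ||u||_{H^1}^2 = ∫_0^L u(x)^2 dx + ∫_0^L u'(x)^2 dx.
Compute u'(x) = 4*x**3 + 6*x**2 + 4*x + 2.
Then u(x)^2 = x**8 + 4*x**7 + 8*x**6 + 12*x**5 + 14*x**4 + 12*x**3 + 8*x**2 + 4*x + 1 and u'(x)^2 = 16*x**6 + 48*x**5 + 68*x**4 + 64*x**3 + 40*x**2 + 16*x + 4.
Integrate each monomial from 0 to 4 using ∫_0^4 c·x^n dx = c·4^(n+1)/(n+1):
  ∫_0^4 u(x)^2 dx = ∫_0^4 (x^8 + 4*x^7 + 8*x^6 + 12*x^5 + 14*x^4 + 12*x^3 + 8*x^2 + 4*x + 1) dx. Term by term:
    ∫_0^4 x^8 dx = 262144/9;  ∫_0^4 4*x^7 dx = 32768;  ∫_0^4 8*x^6 dx = 131072/7;
    ∫_0^4 12*x^5 dx = 8192;  ∫_0^4 14*x^4 dx = 14336/5;  ∫_0^4 12*x^3 dx = 768;
    ∫_0^4 8*x^2 dx = 512/3;  ∫_0^4 4*x dx = 32;  ∫_0^4 1 dx = 4.
  Sum: 262144/9 + 32768 + 131072/7 + 8192 + 14336/5 + 768 + 512/3 + 32 + 4 = 29185868/315.
  ∫_0^4 u'(x)^2 dx = ∫_0^4 (16*x^6 + 48*x^5 + 68*x^4 + 64*x^3 + 40*x^2 + 16*x + 4) dx. Term by term:
    ∫_0^4 16*x^6 dx = 262144/7;  ∫_0^4 48*x^5 dx = 32768;  ∫_0^4 68*x^4 dx = 69632/5;
    ∫_0^4 64*x^3 dx = 4096;  ∫_0^4 40*x^2 dx = 2560/3;  ∫_0^4 16*x dx = 128;
    ∫_0^4 4 dx = 16.
  Sum: 262144/7 + 32768 + 69632/5 + 4096 + 2560/3 + 128 + 16 = 9369872/105.
Adding: ||u||_{H^1}^2 = 29185868/315 + 9369872/105 = 57295484/315.


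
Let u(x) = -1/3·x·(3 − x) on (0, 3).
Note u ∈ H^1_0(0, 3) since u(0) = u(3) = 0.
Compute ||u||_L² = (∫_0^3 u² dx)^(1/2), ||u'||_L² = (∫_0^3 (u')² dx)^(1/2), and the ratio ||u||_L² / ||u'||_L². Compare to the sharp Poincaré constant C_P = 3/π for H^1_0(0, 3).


||u||_L² / ||u'||_L² = 3*sqrt(10)/10 < C_P = 3/π.

u(x) = -1/3·x·(3 − x), so u'(x) = 2*x/3 - 1.
u(x) = -1/3·x·(3 − x) vanishes at x = 0 and x = 3, so u ∈ H^1_0(0, 3). Differentiate via the product rule and integrate the resulting polynomials term by term.
  ∫_0^3 u² dx = ∫_0^3 (x^4/9 - 2*x^3/3 + x^2) dx. Term by term:
    ∫_0^3 x^4/9 dx = 27/5;  ∫_0^3 -2*x^3/3 dx = -27/2;  ∫_0^3 x^2 dx = 9.
  Sum: 27/5 − 27/2 + 9 = 9/10.
  ∫_0^3 (u')² dx = ∫_0^3 (4*x^2/9 - 4*x/3 + 1) dx. Term by term:
    ∫_0^3 4*x^2/9 dx = 4;  ∫_0^3 -4*x/3 dx = -6;  ∫_0^3 1 dx = 3.
  Sum: 4 − 6 + 3 = 1.
∫_0^3 u² dx = 9/10, so ||u||_L² = 3*sqrt(10)/10.
∫_0^3 (u')² dx = 1, so ||u'||_L² = 1.
Ratio ||u||_L² / ||u'||_L² = 3*sqrt(10)/10.
Sharp Poincaré constant on H^1_0(0, 3) is C_P = L/π = 3/π, achieved by sin(π/3·x).
A polynomial bump cannot attain the sharp Poincaré constant (only the first sine eigenfunction does), so the ratio is strictly less than C_P, consistent with ||u||_L² ≤ C_P ||u'||_L².


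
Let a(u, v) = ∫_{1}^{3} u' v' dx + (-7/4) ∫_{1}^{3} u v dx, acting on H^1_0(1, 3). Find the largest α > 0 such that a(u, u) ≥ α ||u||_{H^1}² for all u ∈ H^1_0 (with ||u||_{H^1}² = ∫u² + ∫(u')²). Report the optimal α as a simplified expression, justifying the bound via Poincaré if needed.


α = (-7 + π^2)/(4 + π^2)

Coercivity of a(·,·) on H^1_0(1, 3) means a(u, u) ≥ α ||u||_{H^1}² for every u ∈ H^1_0.
The interval has length L = 2, and Poincaré/coercivity depend only on L. Here a(u, u) = ∫(u')² + (-7/4)·∫u².
Here c = -7/4 < 0 with |c| < (π/L)² = π^2/4, so coercivity still holds. The condition a(u,u) ≥ α||u||_{H^1}² reads (1−α)∫(u')² ≥ (α−c)∫u². Any admissible α is ≤ 1 (rapidly oscillating u have ∫u²/∫(u')² → 0), and α = 1 would force 0 ≥ (1−c)∫u², impossible since c < 1; so 1−α > 0. By the sharp Poincaré inequality on H^1_0 of an interval of length L, ∫(u')² ≥ (π/L)²∫u² with equality for the first sine mode sin(π(x−x₀)/L) (x₀ the left endpoint), so the inequality holds for all u iff (1−α)(π/L)² ≥ α − c, i.e. α ≤ ((π/L)² + c)/((π/L)² + 1) = (1 + c(L/π)²)/(1 + (L/π)²). (Direct route, valid since c ≤ 0: Poincaré gives c∫u² ≥ c(L/π)²∫(u')², so a(u,u) ≥ (1 + c(L/π)²)∫(u')², while ||u||_{H^1}² ≤ (1 + (L/π)²)∫(u')²; dividing yields the same α.) With (π/L)² = π^2/4 and c = -7/4, the largest admissible constant is α = ((π/L)² + c)/((π/L)² + 1).
Simplifying, α = (-7 + π^2)/(4 + π^2).


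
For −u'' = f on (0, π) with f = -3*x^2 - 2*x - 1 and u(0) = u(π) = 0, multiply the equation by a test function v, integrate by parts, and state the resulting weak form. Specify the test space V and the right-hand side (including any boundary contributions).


V = H^1_0(0, π) (so v(0) = v(π) = 0); weak form: ∫_0^π u'v' dx = ∫_0^π (-3*x^2 - 2*x - 1) v dx for all v ∈ V.

Multiply both sides by a test function v and integrate from 0 to π:
  ∫_0^π −u''(x) v(x) dx = ∫_0^π f(x) v(x) dx.
Integrate the LHS by parts once:
  ∫_0^π −u'' v dx = −[u'(x) v(x)]_0^π + ∫_0^π u'(x) v'(x) dx.
Thus ∫_0^π u'(x) v'(x) dx = ∫_0^π f(x) v(x) dx + [u'(x) v(x)]_0^π.
Choose V so that boundary terms are either known or forced to vanish.
u is Dirichlet: u(0) = u(π) = 0. Let V = H^1_0(0, π); then v(0) = v(π) = 0, and [u' v]_0^π = 0.
Weak formulation: find u (satisfying any essential BC) such that ∫_0^π u'(x) v'(x) dx = ∫_0^π f v dx for all v ∈ V.
Substituting f(x) = -3*x^2 - 2*x - 1, the right-hand side is ∫_0^π (-3*x^2 - 2*x - 1) v dx.


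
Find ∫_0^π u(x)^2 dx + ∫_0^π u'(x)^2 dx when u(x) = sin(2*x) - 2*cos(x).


||u||_{H^1(0,π)}^2 = -32/3 + 13*π/2

u'(x) = 2*sin(x) + 2*cos(2*x).
Expand u² and (u')² and integrate term by term on (0, π), using: for integers n ≥ 1, ∫_0^π sin²(nx) dx = ∫_0^π cos²(nx) dx = π/2; for n ≠ n', ∫_0^π sin(nx)sin(n'x) dx = ∫_0^π cos(nx)cos(n'x) dx = 0; and by product-to-sum, ∫_0^π sin(nx)cos(n'x) dx = ½∫_0^π [sin((n+n')x) + sin((n−n')x)] dx, which is 0 when n+n' is even and 2n/(n²−n'²) when n+n' is odd (it need not vanish on (0, π)).
  u² squared terms: (-2)²·∫cos(x)² dx = 4·π/2 = 2*π;  (1)²·∫sin(2x)² dx = 1·π/2 = π/2.
  u² cross terms: 2·(-2)·(1)·∫cos(x)·sin(2x) dx = -4·(4/3) = -16/3.
  So ∫_0^π u² dx = 2*π + π/2 − 16/3 = -16/3 + 5*π/2.
  (u')² squared terms: (2)²·∫cos(2x)² dx = 4·π/2 = 2*π;  (2)²·∫sin(x)² dx = 4·π/2 = 2*π.
  (u')² cross terms: 2·(2)·(2)·∫cos(2x)·sin(x) dx = 8·(-2/3) = -16/3.
  So ∫_0^π (u')² dx = 2*π + 2*π − 16/3 = -16/3 + 4*π.
||u||_{H^1}^2 = (-16/3 + 5*π/2) + (-16/3 + 4*π) = -32/3 + 13*π/2.


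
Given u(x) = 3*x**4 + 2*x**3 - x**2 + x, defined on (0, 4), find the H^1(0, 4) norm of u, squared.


||u||_{H^1}^2 = 27693804/35

The H^1 norm (squared) on an interval (0, L) is
  ||u||_{H^1}^2 = ∫_0^L u(x)^2 dx + ∫_0^L u'(x)^2 dx.
Compute u'(x) = 12*x**3 + 6*x**2 - 2*x + 1.
Then u(x)^2 = 9*x**8 + 12*x**7 - 2*x**6 + 2*x**5 + 5*x**4 - 2*x**3 + x**2 and u'(x)^2 = 144*x**6 + 144*x**5 - 12*x**4 + 16*x**2 - 4*x + 1.
Integrate each monomial from 0 to 4 using ∫_0^4 c·x^n dx = c·4^(n+1)/(n+1):
  ∫_0^4 u(x)^2 dx = ∫_0^4 (9*x^8 + 12*x^7 - 2*x^6 + 2*x^5 + 5*x^4 - 2*x^3 + x^2) dx. Term by term:
    ∫_0^4 9*x^8 dx = 262144;  ∫_0^4 12*x^7 dx = 98304;  ∫_0^4 -2*x^6 dx = -32768/7;
    ∫_0^4 2*x^5 dx = 4096/3;  ∫_0^4 5*x^4 dx = 1024;  ∫_0^4 -2*x^3 dx = -128;
    ∫_0^4 x^2 dx = 64/3.
  Sum: 262144 + 98304 − 32768/7 + 4096/3 + 1024 − 128 + 64/3 = 7519040/21.
  ∫_0^4 u'(x)^2 dx = ∫_0^4 (144*x^6 + 144*x^5 - 12*x^4 + 16*x^2 - 4*x + 1) dx. Term by term:
    ∫_0^4 144*x^6 dx = 2359296/7;  ∫_0^4 144*x^5 dx = 98304;  ∫_0^4 -12*x^4 dx = -12288/5;
    ∫_0^4 16*x^2 dx = 1024/3;  ∫_0^4 -4*x dx = -32;  ∫_0^4 1 dx = 4.
  Sum: 2359296/7 + 98304 − 12288/5 + 1024/3 − 32 + 4 = 45486212/105.
Adding: ||u||_{H^1}^2 = 7519040/21 + 45486212/105 = 27693804/35.


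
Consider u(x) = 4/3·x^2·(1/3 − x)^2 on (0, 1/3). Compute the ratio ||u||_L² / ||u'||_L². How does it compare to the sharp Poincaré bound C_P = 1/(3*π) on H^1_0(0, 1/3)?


||u||_L² / ||u'||_L² = sqrt(3)/18 < C_P = 1/(3*π).

u(x) = 4/3·x^2·(1/3 − x)^2, so u'(x) = 8*x*(3*x - 1)*(6*x - 1)/27.
u(x) = 4/3·x^2·(1/3 − x)^2 vanishes at x = 0 and x = 1/3, so u ∈ H^1_0(0, 1/3). Differentiate via the product rule and integrate the resulting polynomials term by term.
  ∫_0^1/3 u² dx = ∫_0^1/3 (16*x^8/9 - 64*x^7/27 + 32*x^6/27 - 64*x^5/243 + 16*x^4/729) dx. Term by term:
    ∫_0^1/3 16*x^8/9 dx = 16/1594323;  ∫_0^1/3 -64*x^7/27 dx = -8/177147;  ∫_0^1/3 32*x^6/27 dx = 32/413343;
    ∫_0^1/3 -64*x^5/243 dx = -32/531441;  ∫_0^1/3 16*x^4/729 dx = 16/885735.
  Sum: 16/1594323 − 8/177147 + 32/413343 − 32/531441 + 16/885735 = 8/55801305.
  ∫_0^1/3 (u')² dx = ∫_0^1/3 (256*x^6/9 - 256*x^5/9 + 832*x^4/81 - 128*x^3/81 + 64*x^2/729) dx. Term by term:
    ∫_0^1/3 256*x^6/9 dx = 256/137781;  ∫_0^1/3 -256*x^5/9 dx = -128/19683;  ∫_0^1/3 832*x^4/81 dx = 832/98415;
    ∫_0^1/3 -128*x^3/81 dx = -32/6561;  ∫_0^1/3 64*x^2/729 dx = 64/59049.
  Sum: 256/137781 − 128/19683 + 832/98415 − 32/6561 + 64/59049 = 32/2066715.
∫_0^1/3 u² dx = 8/55801305, so ||u||_L² = 2*sqrt(210)/76545.
∫_0^1/3 (u')² dx = 32/2066715, so ||u'||_L² = 4*sqrt(70)/8505.
Ratio ||u||_L² / ||u'||_L² = sqrt(3)/18.
Sharp Poincaré constant on H^1_0(0, 1/3) is C_P = L/π = 1/(3*π), achieved by sin(3*π·x).
A polynomial bump cannot attain the sharp Poincaré constant (only the first sine eigenfunction does), so the ratio is strictly less than C_P, consistent with ||u||_L² ≤ C_P ||u'||_L².


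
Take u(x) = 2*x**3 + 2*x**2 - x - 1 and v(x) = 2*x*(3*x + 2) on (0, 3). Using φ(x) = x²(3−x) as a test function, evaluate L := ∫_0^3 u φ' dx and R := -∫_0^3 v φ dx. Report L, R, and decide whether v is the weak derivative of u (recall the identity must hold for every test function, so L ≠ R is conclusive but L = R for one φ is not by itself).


LHS = -3753/20, RHS = -972/5. No, v is not the weak derivative of u.

u(x) = 2*x**3 + 2*x**2 - x - 1, classical derivative u'(x) = 6*x**2 + 4*x - 1.
φ(x) = x²(3−x), so φ'(x) = 3*x*(2 - x).
Note φ(0) = φ(3) = 0, so the boundary term u·φ vanishes.
LHS = ∫_0^3 u(x) φ'(x) dx = ∫_0^3 (-6*x^5 + 6*x^4 + 15*x^3 - 3*x^2 - 6*x) dx. Term by term:
  ∫_0^3 -6*x^5 dx = -729;  ∫_0^3 6*x^4 dx = 1458/5;  ∫_0^3 15*x^3 dx = 1215/4;
  ∫_0^3 -3*x^2 dx = -27;  ∫_0^3 -6*x dx = -27.
Sum: -729 + 1458/5 + 1215/4 − 27 − 27 = -3753/20.
So LHS = -3753/20.
∫_0^3 v(x) φ(x) dx = ∫_0^3 (-6*x^5 + 14*x^4 + 12*x^3) dx. Term by term:
  ∫_0^3 -6*x^5 dx = -729;  ∫_0^3 14*x^4 dx = 3402/5;  ∫_0^3 12*x^3 dx = 243.
Sum: -729 + 3402/5 + 243 = 972/5.
So RHS = -∫_0^3 v(x) φ(x) dx = -972/5.
LHS − RHS = 27/4 ≠ 0, so the identity fails.
(For a valid weak derivative the identity must hold for EVERY test function, in particular this one. The failure shows v is NOT the weak derivative of u.)
Correct weak derivative would be u'(x) = 6*x**2 + 4*x - 1.


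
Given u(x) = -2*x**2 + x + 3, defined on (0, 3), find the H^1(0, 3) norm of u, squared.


||u||_{H^1}^2 = 897/5

The H^1 norm (squared) on an interval (0, L) is
  ||u||_{H^1}^2 = ∫_0^L u(x)^2 dx + ∫_0^L u'(x)^2 dx.
Compute u'(x) = 1 - 4*x.
Then u(x)^2 = 4*x**4 - 4*x**3 - 11*x**2 + 6*x + 9 and u'(x)^2 = 16*x**2 - 8*x + 1.
Integrate each monomial from 0 to 3 using ∫_0^3 c·x^n dx = c·3^(n+1)/(n+1):
  ∫_0^3 u(x)^2 dx = ∫_0^3 (4*x^4 - 4*x^3 - 11*x^2 + 6*x + 9) dx. Term by term:
    ∫_0^3 4*x^4 dx = 972/5;  ∫_0^3 -4*x^3 dx = -81;  ∫_0^3 -11*x^2 dx = -99;
    ∫_0^3 6*x dx = 27;  ∫_0^3 9 dx = 27.
  Sum: 972/5 − 81 − 99 + 27 + 27 = 342/5.
  ∫_0^3 u'(x)^2 dx = ∫_0^3 (16*x^2 - 8*x + 1) dx. Term by term:
    ∫_0^3 16*x^2 dx = 144;  ∫_0^3 -8*x dx = -36;  ∫_0^3 1 dx = 3.
  Sum: 144 − 36 + 3 = 111.
Adding: ||u||_{H^1}^2 = 342/5 + 111 = 897/5.


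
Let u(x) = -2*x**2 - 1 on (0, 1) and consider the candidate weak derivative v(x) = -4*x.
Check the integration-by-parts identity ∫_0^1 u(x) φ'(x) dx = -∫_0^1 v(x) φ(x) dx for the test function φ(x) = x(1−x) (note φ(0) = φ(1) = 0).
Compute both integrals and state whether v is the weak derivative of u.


LHS = 1/3, RHS = 1/3. Yes, v = u' weakly.

u(x) = -2*x**2 - 1, classical derivative u'(x) = -4*x.
φ(x) = x(1−x), so φ'(x) = 1 - 2*x.
Note φ(0) = φ(1) = 0, so the boundary term u·φ vanishes.
LHS = ∫_0^1 u(x) φ'(x) dx = ∫_0^1 (4*x^3 - 2*x^2 + 2*x - 1) dx. Term by term:
  ∫_0^1 4*x^3 dx = 1;  ∫_0^1 -2*x^2 dx = -2/3;  ∫_0^1 2*x dx = 1;
  ∫_0^1 -1 dx = -1.
Sum: 1 − 2/3 + 1 − 1 = 1/3.
So LHS = 1/3.
∫_0^1 v(x) φ(x) dx = ∫_0^1 (4*x^3 - 4*x^2) dx. Term by term:
  ∫_0^1 4*x^3 dx = 1;  ∫_0^1 -4*x^2 dx = -4/3.
Sum: 1 − 4/3 = -1/3.
So RHS = -∫_0^1 v(x) φ(x) dx = 1/3.
LHS = RHS, so the identity holds for this test φ.
Moreover u is smooth here and v(x) = u'(x) = -4*x pointwise, so the identity holds for every test function. Hence v is the weak derivative of u.


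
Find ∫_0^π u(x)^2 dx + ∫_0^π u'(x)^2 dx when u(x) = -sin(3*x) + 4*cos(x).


||u||_{H^1(0,π)}^2 = 21*π

u'(x) = -4*sin(x) - 3*cos(3*x).
Expand u² and (u')² and integrate term by term on (0, π), using: for integers n ≥ 1, ∫_0^π sin²(nx) dx = ∫_0^π cos²(nx) dx = π/2; for n ≠ n', ∫_0^π sin(nx)sin(n'x) dx = ∫_0^π cos(nx)cos(n'x) dx = 0; and by product-to-sum, ∫_0^π sin(nx)cos(n'x) dx = ½∫_0^π [sin((n+n')x) + sin((n−n')x)] dx, which is 0 when n+n' is even and 2n/(n²−n'²) when n+n' is odd (it need not vanish on (0, π)).
  u² squared terms: (-1)²·∫sin(3x)² dx = 1·π/2 = π/2;  (4)²·∫cos(x)² dx = 16·π/2 = 8*π.
  u² cross terms: 2·(-1)·(4)·∫sin(3x)·cos(x) dx = -8·(0) = 0.
  So ∫_0^π u² dx = π/2 + 8*π + 0 = 17*π/2.
  (u')² squared terms: (-4)²·∫sin(x)² dx = 16·π/2 = 8*π;  (-3)²·∫cos(3x)² dx = 9·π/2 = 9*π/2.
  (u')² cross terms: 2·(-4)·(-3)·∫sin(x)·cos(3x) dx = 24·(0) = 0.
  So ∫_0^π (u')² dx = 8*π + 9*π/2 + 0 = 25*π/2.
||u||_{H^1}^2 = (17*π/2) + (25*π/2) = 21*π.


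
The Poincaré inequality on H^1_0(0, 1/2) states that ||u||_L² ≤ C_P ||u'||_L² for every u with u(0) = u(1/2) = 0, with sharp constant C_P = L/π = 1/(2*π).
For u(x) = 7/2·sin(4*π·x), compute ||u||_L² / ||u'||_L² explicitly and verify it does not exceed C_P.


||u||_L² / ||u'||_L² = 1/(4*π) < C_P = 1/(2*π).

u(x) = 7/2·sin(4*π·x), so u'(x) = 14*π*cos(4*π*x).
Writing u(x) = A·sin(kπx/L) with A = 7/2 and k = 2, use ∫_0^L sin²(kπx/L) dx = L/2 and ∫_0^L cos²(kπx/L) dx = L/2.
u² = 49/4·sin²(4*π·x) and (u')² = 196*π^2·cos²(4*π·x), and each of sin², cos² integrates to L/2 = 1/4 over (0, 1/2).
∫_0^1/2 u² dx = 49/16, so ||u||_L² = 7/4.
∫_0^1/2 (u')² dx = 49*π^2, so ||u'||_L² = 7*π.
Ratio ||u||_L² / ||u'||_L² = 1/(4*π).
Sharp Poincaré constant on H^1_0(0, 1/2) is C_P = L/π = 1/(2*π), achieved by sin(2*π·x).
This is the k = 2 harmonic; the ratio L/(kπ) is strictly less than C_P = L/π, consistent with the sharp inequality ||u||_L² ≤ C_P ||u'||_L².


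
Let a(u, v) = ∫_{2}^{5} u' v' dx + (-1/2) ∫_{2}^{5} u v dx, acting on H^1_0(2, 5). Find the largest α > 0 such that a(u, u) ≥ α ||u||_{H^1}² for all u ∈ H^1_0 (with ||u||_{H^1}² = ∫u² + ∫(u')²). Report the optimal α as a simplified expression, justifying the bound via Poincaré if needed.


α = (-9/2 + π^2)/(9 + π^2)

Coercivity of a(·,·) on H^1_0(2, 5) means a(u, u) ≥ α ||u||_{H^1}² for every u ∈ H^1_0.
The interval has length L = 3, and Poincaré/coercivity depend only on L. Here a(u, u) = ∫(u')² + (-1/2)·∫u².
Here c = -1/2 < 0 with |c| < (π/L)² = π^2/9, so coercivity still holds. The condition a(u,u) ≥ α||u||_{H^1}² reads (1−α)∫(u')² ≥ (α−c)∫u². Any admissible α is ≤ 1 (rapidly oscillating u have ∫u²/∫(u')² → 0), and α = 1 would force 0 ≥ (1−c)∫u², impossible since c < 1; so 1−α > 0. By the sharp Poincaré inequality on H^1_0 of an interval of length L, ∫(u')² ≥ (π/L)²∫u² with equality for the first sine mode sin(π(x−x₀)/L) (x₀ the left endpoint), so the inequality holds for all u iff (1−α)(π/L)² ≥ α − c, i.e. α ≤ ((π/L)² + c)/((π/L)² + 1) = (1 + c(L/π)²)/(1 + (L/π)²). (Direct route, valid since c ≤ 0: Poincaré gives c∫u² ≥ c(L/π)²∫(u')², so a(u,u) ≥ (1 + c(L/π)²)∫(u')², while ||u||_{H^1}² ≤ (1 + (L/π)²)∫(u')²; dividing yields the same α.) With (π/L)² = π^2/9 and c = -1/2, the largest admissible constant is α = ((π/L)² + c)/((π/L)² + 1).
Simplifying, α = (-9/2 + π^2)/(9 + π^2).


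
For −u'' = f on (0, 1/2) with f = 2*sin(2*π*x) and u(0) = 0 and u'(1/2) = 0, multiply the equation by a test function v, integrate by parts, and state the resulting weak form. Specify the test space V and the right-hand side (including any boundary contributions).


V = {v ∈ H^1(0, 1/2) : v(0) = 0} (test functions vanish at x = 0 where u is specified); weak form: ∫_0^1/2 u'v' dx = ∫_0^1/2 (2*sin(2*π*x)) v dx for all v ∈ V.

Multiply both sides by a test function v and integrate from 0 to 1/2:
  ∫_0^1/2 −u''(x) v(x) dx = ∫_0^1/2 f(x) v(x) dx.
Integrate the LHS by parts once:
  ∫_0^1/2 −u'' v dx = −[u'(x) v(x)]_0^1/2 + ∫_0^1/2 u'(x) v'(x) dx.
Thus ∫_0^1/2 u'(x) v'(x) dx = ∫_0^1/2 f(x) v(x) dx + [u'(x) v(x)]_0^1/2.
Choose V so that boundary terms are either known or forced to vanish.
Mixed BC: u(0) = 0 (Dirichlet) and u'(1/2) = 0 (Neumann). Define V = {v ∈ H^1(0, 1/2) : v(0) = 0}. Then [u' v]_0^1/2 = u'(1/2)·v(1/2) − u'(0)·0 = 0.
Weak formulation: find u (satisfying any essential BC) such that ∫_0^1/2 u'(x) v'(x) dx = ∫_0^1/2 f v dx for all v ∈ V (Dirichlet at 0 absorbed into V; the Neumann datum at x = 1/2 is zero, so no boundary term remains).
Substituting f(x) = 2*sin(2*π*x), the right-hand side is ∫_0^1/2 (2*sin(2*π*x)) v dx.


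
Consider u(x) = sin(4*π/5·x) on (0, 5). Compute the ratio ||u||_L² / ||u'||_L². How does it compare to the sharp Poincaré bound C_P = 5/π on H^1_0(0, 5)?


||u||_L² / ||u'||_L² = 5/(4*π) < C_P = 5/π.

u(x) = sin(4*π/5·x), so u'(x) = 4*π*cos(4*π*x/5)/5.
Writing u(x) = A·sin(kπx/L) with A = 1 and k = 4, use ∫_0^L sin²(kπx/L) dx = L/2 and ∫_0^L cos²(kπx/L) dx = L/2.
u² = 1·sin²(4*π/5·x) and (u')² = 16*π^2/25·cos²(4*π/5·x), and each of sin², cos² integrates to L/2 = 5/2 over (0, 5).
∫_0^5 u² dx = 5/2, so ||u||_L² = sqrt(10)/2.
∫_0^5 (u')² dx = 8*π^2/5, so ||u'||_L² = 2*sqrt(10)*π/5.
Ratio ||u||_L² / ||u'||_L² = 5/(4*π).
Sharp Poincaré constant on H^1_0(0, 5) is C_P = L/π = 5/π, achieved by sin(π/5·x).
This is the k = 4 harmonic; the ratio L/(kπ) is strictly less than C_P = L/π, consistent with the sharp inequality ||u||_L² ≤ C_P ||u'||_L².


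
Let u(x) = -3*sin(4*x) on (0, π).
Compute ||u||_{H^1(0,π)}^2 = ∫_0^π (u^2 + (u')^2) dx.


||u||_{H^1(0,π)}^2 = 153*π/2

u'(x) = -12*cos(4*x).
Expand u² and (u')² and integrate term by term on (0, π), using: for integers n ≥ 1, ∫_0^π sin²(nx) dx = ∫_0^π cos²(nx) dx = π/2; for n ≠ n', ∫_0^π sin(nx)sin(n'x) dx = ∫_0^π cos(nx)cos(n'x) dx = 0; and by product-to-sum, ∫_0^π sin(nx)cos(n'x) dx = ½∫_0^π [sin((n+n')x) + sin((n−n')x)] dx, which is 0 when n+n' is even and 2n/(n²−n'²) when n+n' is odd (it need not vanish on (0, π)).
  u² squared terms: (-3)²·∫sin(4x)² dx = 9·π/2 = 9*π/2.
  So ∫_0^π u² dx = 9*π/2.
  (u')² squared terms: (-12)²·∫cos(4x)² dx = 144·π/2 = 72*π.
  So ∫_0^π (u')² dx = 72*π.
||u||_{H^1}^2 = (9*π/2) + (72*π) = 153*π/2.


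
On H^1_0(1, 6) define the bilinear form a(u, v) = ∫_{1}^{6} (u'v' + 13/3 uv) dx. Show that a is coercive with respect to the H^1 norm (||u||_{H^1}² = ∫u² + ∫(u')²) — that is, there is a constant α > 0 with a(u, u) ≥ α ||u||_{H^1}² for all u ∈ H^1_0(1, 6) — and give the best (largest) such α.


α = 1

Coercivity of a(·,·) on H^1_0(1, 6) means a(u, u) ≥ α ||u||_{H^1}² for every u ∈ H^1_0.
The interval has length L = 5, and Poincaré/coercivity depend only on L. Here a(u, u) = ∫(u')² + (13/3)·∫u².
Here c = 13/3 ≥ 1, so a(u,u) = ∫(u')² + c∫u² ≥ ∫(u')² + ∫u² = ||u||_{H^1}², i.e. α = 1 works. No larger α is possible: a(u,u) ≥ α||u||_{H^1}² means (1−α)∫(u')² ≥ (α−c)∫u², and for the modes u_n = sin(nπ(x−x₀)/L) (x₀ the left endpoint) one has ∫u_n²/∫(u_n')² = (L/(nπ))² → 0, so a(u_n,u_n)/||u_n||_{H^1}² → 1. Hence the optimal constant is α = 1.
Therefore α = 1.


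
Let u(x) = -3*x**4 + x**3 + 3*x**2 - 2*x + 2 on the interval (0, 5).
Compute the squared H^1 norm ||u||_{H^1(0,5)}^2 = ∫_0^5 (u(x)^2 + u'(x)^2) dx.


||u||_{H^1}^2 = 240355385/84

The H^1 norm (squared) on an interval (0, L) is
  ||u||_{H^1}^2 = ∫_0^L u(x)^2 dx + ∫_0^L u'(x)^2 dx.
Compute u'(x) = -12*x**3 + 3*x**2 + 6*x - 2.
Then u(x)^2 = 9*x**8 - 6*x**7 - 17*x**6 + 18*x**5 - 7*x**4 - 8*x**3 + 16*x**2 - 8*x + 4 and u'(x)^2 = 144*x**6 - 72*x**5 - 135*x**4 + 84*x**3 + 24*x**2 - 24*x + 4.
Integrate each monomial from 0 to 5 using ∫_0^5 c·x^n dx = c·5^(n+1)/(n+1):
  ∫_0^5 u(x)^2 dx = ∫_0^5 (9*x^8 - 6*x^7 - 17*x^6 + 18*x^5 - 7*x^4 - 8*x^3 + 16*x^2 - 8*x + 4) dx. Term by term:
    ∫_0^5 9*x^8 dx = 1953125;  ∫_0^5 -6*x^7 dx = -1171875/4;  ∫_0^5 -17*x^6 dx = -1328125/7;
    ∫_0^5 18*x^5 dx = 46875;  ∫_0^5 -7*x^4 dx = -4375;  ∫_0^5 -8*x^3 dx = -1250;
    ∫_0^5 16*x^2 dx = 2000/3;  ∫_0^5 -8*x dx = -100;  ∫_0^5 4 dx = 20.
  Sum: 1953125 − 1171875/4 − 1328125/7 + 46875 − 4375 − 1250 + 2000/3 − 100 + 20 = 127029905/84.
  ∫_0^5 u'(x)^2 dx = ∫_0^5 (144*x^6 - 72*x^5 - 135*x^4 + 84*x^3 + 24*x^2 - 24*x + 4) dx. Term by term:
    ∫_0^5 144*x^6 dx = 11250000/7;  ∫_0^5 -72*x^5 dx = -187500;  ∫_0^5 -135*x^4 dx = -84375;
    ∫_0^5 84*x^3 dx = 13125;  ∫_0^5 24*x^2 dx = 1000;  ∫_0^5 -24*x dx = -300;
    ∫_0^5 4 dx = 20.
  Sum: 11250000/7 − 187500 − 84375 + 13125 + 1000 − 300 + 20 = 9443790/7.
Adding: ||u||_{H^1}^2 = 127029905/84 + 9443790/7 = 240355385/84.
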